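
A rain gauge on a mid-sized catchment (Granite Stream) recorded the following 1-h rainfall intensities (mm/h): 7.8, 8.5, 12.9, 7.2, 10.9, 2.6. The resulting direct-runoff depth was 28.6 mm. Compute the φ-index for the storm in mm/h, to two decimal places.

Only the 5 blocks with intensity above φ contribute runoff: 7.8, 8.5, 12.9, 7.2, 10.9 mm/h.
Σ(I−φ)·Δt = d  ⇒  (7.8+8.5+12.9+7.2+10.9 − 5φ)·1 = 28.6
φ = (47.30 − 28.6/1) / 5 = 3.74 mm/h.

φ ≈ 3.74 mm/h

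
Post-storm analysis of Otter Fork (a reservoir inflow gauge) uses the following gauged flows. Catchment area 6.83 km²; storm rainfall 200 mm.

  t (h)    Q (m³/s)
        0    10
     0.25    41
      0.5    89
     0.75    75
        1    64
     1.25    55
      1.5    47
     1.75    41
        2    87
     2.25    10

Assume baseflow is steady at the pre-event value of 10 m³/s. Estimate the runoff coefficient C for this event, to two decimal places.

ΣQ_DR = 419.0 m³/s; V = ΣQ_DR·Δt = 3.771 × 10^5 m³.
Runoff depth d = V / A = 55.21 mm.
C = d / P = 55.21 / 200 = 0.28.

C ≈ 0.28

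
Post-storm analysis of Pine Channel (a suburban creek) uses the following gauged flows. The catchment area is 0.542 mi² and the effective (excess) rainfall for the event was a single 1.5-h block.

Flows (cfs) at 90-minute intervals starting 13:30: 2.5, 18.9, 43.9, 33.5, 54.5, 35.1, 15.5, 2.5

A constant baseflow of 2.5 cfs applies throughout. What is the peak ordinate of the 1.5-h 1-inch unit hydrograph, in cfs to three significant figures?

U_p ≈ 65.1 cfs

Direct runoff: 0.0, 16.4, 41.4, 31.0, 52.0, 32.6, 13.0, 0.0 cfs; ΣQ_DR = 186.4 cfs, peak = 52.0 cfs.
Runoff depth d = ΣQ_DR·Δt / A = 186.4 × 5400 / (0.542 mi²) = 0.7994 in.
The 1-inch UH is the DRH scaled by (1 in)/d, so U_p = 52.0 × 1/0.7994 = 65.1 cfs.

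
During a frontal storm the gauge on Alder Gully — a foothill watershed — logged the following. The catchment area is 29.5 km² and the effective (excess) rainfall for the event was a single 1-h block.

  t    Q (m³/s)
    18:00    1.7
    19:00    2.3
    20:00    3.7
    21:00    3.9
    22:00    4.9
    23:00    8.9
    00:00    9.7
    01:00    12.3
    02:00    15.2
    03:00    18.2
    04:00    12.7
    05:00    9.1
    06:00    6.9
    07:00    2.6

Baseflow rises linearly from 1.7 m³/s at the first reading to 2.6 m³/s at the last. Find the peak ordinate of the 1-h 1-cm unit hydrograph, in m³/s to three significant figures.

U_p ≈ 15.9 m³/s

Direct runoff: 0.00, 0.53, 1.86, 1.99, 2.92, 6.85, 7.58, 10.12, 12.95, 15.88, 10.31, 6.64, 4.37, 0.00 m³/s; ΣQ_DR = 82.00 m³/s, peak = 15.88 m³/s.
Runoff depth d = ΣQ_DR·Δt / A = 82.00 × 3600 / (29.5 km²) = 10.01 mm.
The 1-cm UH is the DRH scaled by (10 mm)/d, so U_p = 15.88 × 10/10.01 = 15.9 m³/s.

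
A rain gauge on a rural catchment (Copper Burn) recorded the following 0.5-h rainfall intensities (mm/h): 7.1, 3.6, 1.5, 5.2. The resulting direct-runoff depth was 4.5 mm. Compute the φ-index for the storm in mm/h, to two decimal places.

φ ≈ 2.30 mm/h

Only the 3 blocks with intensity above φ contribute runoff: 7.1, 3.6, 5.2 mm/h.
Σ(I−φ)·Δt = d  ⇒  (7.1+3.6+5.2 − 3φ)·0.5 = 4.5
φ = (15.90 − 4.5/0.5) / 3 = 2.30 mm/h.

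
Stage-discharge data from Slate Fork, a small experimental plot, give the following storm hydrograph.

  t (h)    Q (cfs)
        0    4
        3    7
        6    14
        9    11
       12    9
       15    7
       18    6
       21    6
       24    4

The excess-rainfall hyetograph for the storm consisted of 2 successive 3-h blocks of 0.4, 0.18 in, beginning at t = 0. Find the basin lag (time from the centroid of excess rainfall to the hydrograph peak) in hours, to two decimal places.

Centroid of excess rainfall: t_c = Σ P_i·t̄_i / ΣP_i = 2.4310 h (block centres at 1.5, 4.5 h).
Hydrograph peak occurs at t = 6 h, so basin lag t_L = 6 − 2.4310 = 3.57 h.

t_L ≈ 3.57 h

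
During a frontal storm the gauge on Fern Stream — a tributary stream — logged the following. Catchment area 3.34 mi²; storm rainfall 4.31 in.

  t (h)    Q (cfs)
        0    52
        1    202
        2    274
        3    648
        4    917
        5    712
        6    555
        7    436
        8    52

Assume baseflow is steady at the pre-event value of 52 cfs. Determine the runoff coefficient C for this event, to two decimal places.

C ≈ 0.36

ΣQ_DR = 3380 cfs; V = ΣQ_DR·Δt = 1.217 × 10^7 ft³.
Runoff depth d = V / A = 1.568 in.
C = d / P = 1.568 / 4.31 = 0.36.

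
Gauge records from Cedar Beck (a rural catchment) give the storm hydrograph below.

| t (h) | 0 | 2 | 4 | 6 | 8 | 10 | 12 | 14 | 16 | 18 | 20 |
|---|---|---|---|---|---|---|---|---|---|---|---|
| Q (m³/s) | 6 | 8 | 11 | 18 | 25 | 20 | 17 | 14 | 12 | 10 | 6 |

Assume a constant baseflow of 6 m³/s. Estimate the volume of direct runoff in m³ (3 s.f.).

Direct-runoff ordinates (Q − Q_b): 0.0, 2.0, 5.0, 12.0, 19.0, 14.0, 11.0, 8.0, 6.0, 4.0, 0.0 m³/s.
ΣQ_DR = 81.00 m³/s.
With Δt = 2 h = 7200 s, V = ΣQ_DR · Δt = 81.00 × 7200 = 5.83 × 10^5 m³.

V ≈ 5.83 × 10^5 m³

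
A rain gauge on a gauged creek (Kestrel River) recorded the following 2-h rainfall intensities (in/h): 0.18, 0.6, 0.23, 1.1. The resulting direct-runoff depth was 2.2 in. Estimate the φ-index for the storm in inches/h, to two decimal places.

φ ≈ 0.30 in/h

Only the 2 blocks with intensity above φ contribute runoff: 0.6, 1.1 in/h.
Σ(I−φ)·Δt = d  ⇒  (0.6+1.1 − 2φ)·2 = 2.2
φ = (1.700 − 2.2/2) / 2 = 0.30 in/h.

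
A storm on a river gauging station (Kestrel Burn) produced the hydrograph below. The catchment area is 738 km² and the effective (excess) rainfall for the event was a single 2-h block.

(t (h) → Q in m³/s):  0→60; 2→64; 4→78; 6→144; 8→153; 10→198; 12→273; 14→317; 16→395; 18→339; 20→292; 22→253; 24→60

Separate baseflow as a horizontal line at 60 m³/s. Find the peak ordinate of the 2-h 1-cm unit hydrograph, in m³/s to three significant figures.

U_p ≈ 186 m³/s

Direct runoff: 0.0, 4.0, 18.0, 84.0, 93.0, 138.0, 213.0, 257.0, 335.0, 279.0, 232.0, 193.0, 0.0 m³/s; ΣQ_DR = 1846 m³/s, peak = 335.0 m³/s.
Runoff depth d = ΣQ_DR·Δt / A = 1846 × 7200 / (738 km²) = 18.01 mm.
The 1-cm UH is the DRH scaled by (10 mm)/d, so U_p = 335.0 × 10/18.01 = 186 m³/s.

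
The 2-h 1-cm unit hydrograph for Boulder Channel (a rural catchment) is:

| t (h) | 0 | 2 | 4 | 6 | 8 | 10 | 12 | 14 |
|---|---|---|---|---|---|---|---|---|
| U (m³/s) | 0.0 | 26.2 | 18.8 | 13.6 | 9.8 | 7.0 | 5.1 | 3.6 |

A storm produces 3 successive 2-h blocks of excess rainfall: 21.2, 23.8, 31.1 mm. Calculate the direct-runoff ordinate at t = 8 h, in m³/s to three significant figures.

Q ≈ 112 m³/s

By discrete convolution, Q_j = Σ (P_i / 10 mm) · U_{j−i}.
At t = 8 h (j=4): Q = (21.2/10)·9.8 + (23.8/10)·13.6 + (31.1/10)·18.8 = 112 m³/s.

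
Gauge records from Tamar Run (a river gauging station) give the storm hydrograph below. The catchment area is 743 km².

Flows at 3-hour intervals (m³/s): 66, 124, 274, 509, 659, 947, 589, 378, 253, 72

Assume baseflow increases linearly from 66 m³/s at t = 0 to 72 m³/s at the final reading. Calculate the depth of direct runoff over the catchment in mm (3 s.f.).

d ≈ 46.2 mm

Direct runoff: 0.00, 57.33, 206.67, 441.00, 590.33, 877.67, 519.00, 307.33, 181.67, 0.00 m³/s; ΣQ_DR = 3181 m³/s.
V = ΣQ_DR · Δt = 3181 × 10800 s = 3.435 × 10^7 m³.
Over A = 743 km², depth = V / A = 46.2 mm.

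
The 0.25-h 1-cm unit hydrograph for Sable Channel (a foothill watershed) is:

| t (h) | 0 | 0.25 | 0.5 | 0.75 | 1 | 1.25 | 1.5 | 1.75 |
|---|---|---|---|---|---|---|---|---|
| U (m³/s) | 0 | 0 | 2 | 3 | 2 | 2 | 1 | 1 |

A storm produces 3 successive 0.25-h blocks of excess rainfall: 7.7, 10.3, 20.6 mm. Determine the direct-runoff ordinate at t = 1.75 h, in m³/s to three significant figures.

Q ≈ 5.92 m³/s

By discrete convolution, Q_j = Σ (P_i / 10 mm) · U_{j−i}.
At t = 1.75 h (j=7): Q = (7.7/10)·1 + (10.3/10)·1 + (20.6/10)·2 = 5.92 m³/s.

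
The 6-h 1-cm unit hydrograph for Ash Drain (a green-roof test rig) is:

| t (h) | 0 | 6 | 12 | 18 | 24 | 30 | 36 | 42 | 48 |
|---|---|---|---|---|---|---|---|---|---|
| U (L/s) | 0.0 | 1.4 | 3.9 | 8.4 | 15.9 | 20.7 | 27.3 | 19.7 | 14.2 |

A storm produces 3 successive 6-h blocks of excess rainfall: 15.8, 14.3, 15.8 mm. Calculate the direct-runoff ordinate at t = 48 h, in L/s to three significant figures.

By discrete convolution, Q_j = Σ (P_i / 10 mm) · U_{j−i}.
At t = 48 h (j=8): Q = (15.8/10)·14.2 + (14.3/10)·19.7 + (15.8/10)·27.3 = 93.7 L/s.

Q ≈ 93.7 L/s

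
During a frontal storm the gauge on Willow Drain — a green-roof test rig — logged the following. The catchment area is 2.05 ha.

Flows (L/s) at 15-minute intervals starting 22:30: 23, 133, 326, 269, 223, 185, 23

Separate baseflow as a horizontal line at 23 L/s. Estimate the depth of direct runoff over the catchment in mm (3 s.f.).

Direct runoff: 0.0, 110.0, 303.0, 246.0, 200.0, 162.0, 0.0 L/s; ΣQ_DR = 1021 L/s.
V = ΣQ_DR · Δt = 1021 × 900 s = 9.189 × 10^5 L.
Over A = 2.05 ha, depth = V / A = 44.8 mm.

d ≈ 44.8 mm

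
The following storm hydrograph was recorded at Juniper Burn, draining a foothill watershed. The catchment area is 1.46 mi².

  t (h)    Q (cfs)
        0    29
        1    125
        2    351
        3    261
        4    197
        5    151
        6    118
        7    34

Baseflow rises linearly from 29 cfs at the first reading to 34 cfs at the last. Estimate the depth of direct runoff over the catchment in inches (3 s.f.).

d ≈ 1.08 in

Direct runoff: 0.00, 95.29, 320.57, 229.86, 165.14, 118.43, 84.71, 0.00 cfs; ΣQ_DR = 1014 cfs.
V = ΣQ_DR · Δt = 1014 × 3600 s = 3.650 × 10^6 ft³.
Over A = 1.46 mi², depth = V / A = 1.08 in.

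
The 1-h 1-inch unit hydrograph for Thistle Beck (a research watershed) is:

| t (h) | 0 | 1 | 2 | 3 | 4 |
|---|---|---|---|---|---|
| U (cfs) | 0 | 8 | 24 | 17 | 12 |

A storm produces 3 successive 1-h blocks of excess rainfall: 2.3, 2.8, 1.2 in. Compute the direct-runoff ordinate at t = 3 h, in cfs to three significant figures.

Q ≈ 116 cfs

By discrete convolution, Q_j = Σ (P_i / 1 in) · U_{j−i}.
At t = 3 h (j=3): Q = (2.3/1)·17 + (2.8/1)·24 + (1.2/1)·8 = 116 cfs.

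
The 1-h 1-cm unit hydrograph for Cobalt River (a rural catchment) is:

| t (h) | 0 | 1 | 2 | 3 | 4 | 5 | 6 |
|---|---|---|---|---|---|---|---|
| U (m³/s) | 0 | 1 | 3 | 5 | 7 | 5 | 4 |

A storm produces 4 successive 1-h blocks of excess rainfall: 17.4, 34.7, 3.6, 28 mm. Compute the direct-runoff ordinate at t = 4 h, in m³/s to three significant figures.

Q ≈ 33.4 m³/s

By discrete convolution, Q_j = Σ (P_i / 10 mm) · U_{j−i}.
At t = 4 h (j=4): Q = (17.4/10)·7 + (34.7/10)·5 + (3.6/10)·3 + (28/10)·1 = 33.4 m³/s.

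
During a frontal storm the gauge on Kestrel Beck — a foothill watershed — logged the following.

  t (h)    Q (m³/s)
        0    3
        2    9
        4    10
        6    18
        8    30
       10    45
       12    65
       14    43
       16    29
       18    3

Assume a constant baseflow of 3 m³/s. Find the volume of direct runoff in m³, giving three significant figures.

V ≈ 1.62 × 10^6 m³

Direct-runoff ordinates (Q − Q_b): 0.0, 6.0, 7.0, 15.0, 27.0, 42.0, 62.0, 40.0, 26.0, 0.0 m³/s.
ΣQ_DR = 225.0 m³/s.
With Δt = 2 h = 7200 s, V = ΣQ_DR · Δt = 225.0 × 7200 = 1.62 × 10^6 m³.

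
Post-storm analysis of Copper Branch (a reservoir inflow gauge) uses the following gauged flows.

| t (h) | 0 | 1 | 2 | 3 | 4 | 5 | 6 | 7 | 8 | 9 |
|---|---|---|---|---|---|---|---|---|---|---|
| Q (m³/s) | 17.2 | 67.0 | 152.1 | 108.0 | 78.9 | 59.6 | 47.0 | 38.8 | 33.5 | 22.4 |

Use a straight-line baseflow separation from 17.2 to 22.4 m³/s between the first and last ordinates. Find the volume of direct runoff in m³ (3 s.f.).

V ≈ 1.54 × 10^6 m³

Direct-runoff ordinates (Q − Q_b): 0.00, 49.22, 133.74, 89.07, 59.39, 39.51, 26.33, 17.56, 11.68, 0.00 m³/s.
ΣQ_DR = 426.5 m³/s.
With Δt = 1 h = 3600 s, V = ΣQ_DR · Δt = 426.5 × 3600 = 1.54 × 10^6 m³.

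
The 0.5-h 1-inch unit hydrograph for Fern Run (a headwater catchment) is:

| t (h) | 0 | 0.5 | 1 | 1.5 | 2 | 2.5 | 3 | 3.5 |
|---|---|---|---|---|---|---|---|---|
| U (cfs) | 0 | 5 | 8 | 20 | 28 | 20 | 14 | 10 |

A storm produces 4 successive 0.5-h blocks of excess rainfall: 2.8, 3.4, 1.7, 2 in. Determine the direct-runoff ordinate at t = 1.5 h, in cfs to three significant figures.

Q ≈ 91.7 cfs

By discrete convolution, Q_j = Σ (P_i / 1 in) · U_{j−i}.
At t = 1.5 h (j=3): Q = (2.8/1)·20 + (3.4/1)·8 + (1.7/1)·5 + (2/1)·0 = 91.7 cfs.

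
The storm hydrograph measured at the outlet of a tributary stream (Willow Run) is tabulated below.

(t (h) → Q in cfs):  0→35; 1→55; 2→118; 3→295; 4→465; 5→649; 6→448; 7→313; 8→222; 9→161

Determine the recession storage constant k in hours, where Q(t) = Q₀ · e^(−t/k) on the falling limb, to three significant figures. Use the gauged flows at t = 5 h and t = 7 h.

k ≈ 2.74 h

On the falling limb, Q drops from 649 to 313 cfs between t = 5 h and t = 7 h (Δt = 2 h).
k = −Δt / ln(Q₂/Q₁) = −2 / ln(313/649) = 2.74 h.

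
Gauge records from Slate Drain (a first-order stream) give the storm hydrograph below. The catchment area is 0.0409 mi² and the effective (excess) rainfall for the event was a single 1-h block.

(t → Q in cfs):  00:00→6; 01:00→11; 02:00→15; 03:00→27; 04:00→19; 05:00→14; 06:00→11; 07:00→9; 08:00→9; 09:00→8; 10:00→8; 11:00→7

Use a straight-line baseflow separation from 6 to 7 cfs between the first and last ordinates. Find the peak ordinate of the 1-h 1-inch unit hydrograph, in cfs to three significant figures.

Direct runoff: 0.00, 4.91, 8.82, 20.73, 12.64, 7.55, 4.45, 2.36, 2.27, 1.18, 1.09, 0.00 cfs; ΣQ_DR = 66.00 cfs, peak = 20.73 cfs.
Runoff depth d = ΣQ_DR·Δt / A = 66.00 × 3600 / (0.0409 mi²) = 2.501 in.
The 1-inch UH is the DRH scaled by (1 in)/d, so U_p = 20.73 × 1/2.501 = 8.29 cfs.

U_p ≈ 8.29 cfs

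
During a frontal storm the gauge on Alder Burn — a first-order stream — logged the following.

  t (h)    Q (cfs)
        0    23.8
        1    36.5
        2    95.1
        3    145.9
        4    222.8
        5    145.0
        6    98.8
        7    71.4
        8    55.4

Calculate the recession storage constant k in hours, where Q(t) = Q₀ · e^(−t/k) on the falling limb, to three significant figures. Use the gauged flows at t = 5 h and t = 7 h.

On the falling limb, Q drops from 145.0 to 71.4 cfs between t = 5 h and t = 7 h (Δt = 2 h).
k = −Δt / ln(Q₂/Q₁) = −2 / ln(71.4/145.0) = 2.82 h.

k ≈ 2.82 h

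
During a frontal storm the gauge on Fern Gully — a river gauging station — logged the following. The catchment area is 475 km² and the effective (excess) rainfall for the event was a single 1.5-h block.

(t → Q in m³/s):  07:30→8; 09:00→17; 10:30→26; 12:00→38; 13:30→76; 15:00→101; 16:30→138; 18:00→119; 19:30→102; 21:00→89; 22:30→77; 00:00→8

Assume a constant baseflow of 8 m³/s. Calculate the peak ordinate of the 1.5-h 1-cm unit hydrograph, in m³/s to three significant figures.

U_p ≈ 163 m³/s

Direct runoff: 0.0, 9.0, 18.0, 30.0, 68.0, 93.0, 130.0, 111.0, 94.0, 81.0, 69.0, 0.0 m³/s; ΣQ_DR = 703.0 m³/s, peak = 130.0 m³/s.
Runoff depth d = ΣQ_DR·Δt / A = 703.0 × 5400 / (475 km²) = 7.992 mm.
The 1-cm UH is the DRH scaled by (10 mm)/d, so U_p = 130.0 × 10/7.992 = 163 m³/s.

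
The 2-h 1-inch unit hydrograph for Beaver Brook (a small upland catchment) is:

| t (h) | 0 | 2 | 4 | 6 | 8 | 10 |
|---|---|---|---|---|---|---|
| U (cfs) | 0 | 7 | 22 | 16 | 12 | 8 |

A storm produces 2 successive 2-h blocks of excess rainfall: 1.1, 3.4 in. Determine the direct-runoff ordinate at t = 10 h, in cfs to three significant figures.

Q ≈ 49.6 cfs

By discrete convolution, Q_j = Σ (P_i / 1 in) · U_{j−i}.
At t = 10 h (j=5): Q = (1.1/1)·8 + (3.4/1)·12 = 49.6 cfs.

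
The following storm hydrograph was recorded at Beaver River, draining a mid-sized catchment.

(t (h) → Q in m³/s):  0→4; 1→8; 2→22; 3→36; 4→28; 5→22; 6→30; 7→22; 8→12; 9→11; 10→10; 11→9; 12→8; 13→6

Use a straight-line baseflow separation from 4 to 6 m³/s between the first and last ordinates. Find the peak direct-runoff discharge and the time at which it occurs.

Q_p = 31.54 m³/s at t = 3 h

Subtracting baseflow gives direct-runoff ordinates: 0.00, 3.85, 17.69, 31.54, 23.38, 17.23, 25.08, 16.92, 6.77, 5.62, 4.46, 3.31, 2.15, 0.00 m³/s.
The maximum is 31.54 m³/s, occurring at the reading for t = 3 h.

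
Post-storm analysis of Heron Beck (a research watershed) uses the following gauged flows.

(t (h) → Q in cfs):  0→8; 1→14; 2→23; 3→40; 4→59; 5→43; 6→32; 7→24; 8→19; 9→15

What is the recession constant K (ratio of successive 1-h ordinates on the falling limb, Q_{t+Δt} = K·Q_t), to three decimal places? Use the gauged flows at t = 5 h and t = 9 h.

Using the recession-limb readings at t = 5 h and t = 9 h: Q falls from 43 to 15 cfs over 4 intervals.
K = (Q₂/Q₁)^(1/4) = (15/43)^(1/4) = 0.769.

K ≈ 0.769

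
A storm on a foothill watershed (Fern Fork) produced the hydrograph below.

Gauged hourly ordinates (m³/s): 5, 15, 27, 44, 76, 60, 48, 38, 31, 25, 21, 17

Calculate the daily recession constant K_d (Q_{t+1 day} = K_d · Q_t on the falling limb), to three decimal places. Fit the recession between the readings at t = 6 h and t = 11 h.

Between t = 6 h and t = 11 h the flow falls from 48 to 17 m³/s over 5×1 h = 5 h.
Per-interval ratio K = (17/48)^(1/5) = 0.8125; K_d = K^(24/1) = 0.007.

K_d ≈ 0.007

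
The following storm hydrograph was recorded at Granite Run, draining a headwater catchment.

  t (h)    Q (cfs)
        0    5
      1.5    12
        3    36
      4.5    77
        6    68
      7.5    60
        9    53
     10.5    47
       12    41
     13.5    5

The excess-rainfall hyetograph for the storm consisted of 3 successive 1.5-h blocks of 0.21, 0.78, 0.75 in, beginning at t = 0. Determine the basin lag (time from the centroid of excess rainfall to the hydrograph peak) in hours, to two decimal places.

Centroid of excess rainfall: t_c = Σ P_i·t̄_i / ΣP_i = 2.7155 h (block centres at 0.75, 2.25, 3.75 h).
Hydrograph peak occurs at t = 4.5 h, so basin lag t_L = 4.5 − 2.7155 = 1.78 h.

t_L ≈ 1.78 h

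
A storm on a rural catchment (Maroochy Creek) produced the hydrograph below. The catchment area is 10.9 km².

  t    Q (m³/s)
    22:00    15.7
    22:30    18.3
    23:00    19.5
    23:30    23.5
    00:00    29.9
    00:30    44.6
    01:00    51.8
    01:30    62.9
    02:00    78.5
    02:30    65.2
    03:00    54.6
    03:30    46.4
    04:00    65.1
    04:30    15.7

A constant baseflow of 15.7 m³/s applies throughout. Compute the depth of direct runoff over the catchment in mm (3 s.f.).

d ≈ 61.4 mm

Direct runoff: 0.0, 2.6, 3.8, 7.8, 14.2, 28.9, 36.1, 47.2, 62.8, 49.5, 38.9, 30.7, 49.4, 0.0 m³/s; ΣQ_DR = 371.9 m³/s.
V = ΣQ_DR · Δt = 371.9 × 1800 s = 6.694 × 10^5 m³.
Over A = 10.9 km², depth = V / A = 61.4 mm.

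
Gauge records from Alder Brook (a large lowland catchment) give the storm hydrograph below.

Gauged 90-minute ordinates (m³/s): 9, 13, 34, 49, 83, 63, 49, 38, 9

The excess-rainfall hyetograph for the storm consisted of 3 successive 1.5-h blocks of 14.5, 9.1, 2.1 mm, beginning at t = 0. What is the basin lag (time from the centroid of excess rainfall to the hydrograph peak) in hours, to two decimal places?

t_L ≈ 4.47 h

Centroid of excess rainfall: t_c = Σ P_i·t̄_i / ΣP_i = 1.5263 h (block centres at 0.75, 2.25, 3.75 h).
Hydrograph peak occurs at t = 6 h, so basin lag t_L = 6 − 1.5263 = 4.47 h.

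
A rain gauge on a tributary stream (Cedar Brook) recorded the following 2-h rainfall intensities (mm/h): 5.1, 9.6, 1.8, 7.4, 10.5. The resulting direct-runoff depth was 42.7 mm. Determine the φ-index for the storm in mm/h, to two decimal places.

Only the 4 blocks with intensity above φ contribute runoff: 5.1, 9.6, 7.4, 10.5 mm/h.
Σ(I−φ)·Δt = d  ⇒  (5.1+9.6+7.4+10.5 − 4φ)·2 = 42.7
φ = (32.60 − 42.7/2) / 4 = 2.81 mm/h.

φ ≈ 2.81 mm/h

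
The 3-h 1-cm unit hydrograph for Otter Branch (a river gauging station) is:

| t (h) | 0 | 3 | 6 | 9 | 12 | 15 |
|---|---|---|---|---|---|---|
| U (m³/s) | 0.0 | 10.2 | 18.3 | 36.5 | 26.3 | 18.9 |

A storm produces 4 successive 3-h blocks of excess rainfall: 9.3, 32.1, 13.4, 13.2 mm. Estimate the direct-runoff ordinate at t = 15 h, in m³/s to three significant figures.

By discrete convolution, Q_j = Σ (P_i / 10 mm) · U_{j−i}.
At t = 15 h (j=5): Q = (9.3/10)·18.9 + (32.1/10)·26.3 + (13.4/10)·36.5 + (13.2/10)·18.3 = 175 m³/s.

Q ≈ 175 m³/s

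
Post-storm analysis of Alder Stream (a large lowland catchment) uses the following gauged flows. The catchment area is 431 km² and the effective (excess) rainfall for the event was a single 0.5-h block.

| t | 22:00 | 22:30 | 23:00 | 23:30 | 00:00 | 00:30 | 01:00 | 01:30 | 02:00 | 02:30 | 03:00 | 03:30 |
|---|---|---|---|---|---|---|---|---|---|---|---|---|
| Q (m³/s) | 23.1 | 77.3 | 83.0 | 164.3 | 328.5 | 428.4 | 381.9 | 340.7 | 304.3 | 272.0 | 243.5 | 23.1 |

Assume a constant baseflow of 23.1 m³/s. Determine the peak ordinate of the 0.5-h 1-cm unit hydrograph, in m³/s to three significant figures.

U_p ≈ 406 m³/s

Direct runoff: 0.0, 54.2, 59.9, 141.2, 305.4, 405.3, 358.8, 317.6, 281.2, 248.9, 220.4, 0.0 m³/s; ΣQ_DR = 2393 m³/s, peak = 405.3 m³/s.
Runoff depth d = ΣQ_DR·Δt / A = 2393 × 1800 / (431 km²) = 9.994 mm.
The 1-cm UH is the DRH scaled by (10 mm)/d, so U_p = 405.3 × 10/9.994 = 406 m³/s.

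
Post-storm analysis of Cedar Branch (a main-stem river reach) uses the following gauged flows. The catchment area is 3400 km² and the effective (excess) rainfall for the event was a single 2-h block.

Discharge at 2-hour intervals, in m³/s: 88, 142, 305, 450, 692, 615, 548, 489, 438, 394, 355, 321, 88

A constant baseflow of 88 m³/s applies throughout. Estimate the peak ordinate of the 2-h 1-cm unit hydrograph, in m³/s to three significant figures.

U_p ≈ 754 m³/s

Direct runoff: 0.0, 54.0, 217.0, 362.0, 604.0, 527.0, 460.0, 401.0, 350.0, 306.0, 267.0, 233.0, 0.0 m³/s; ΣQ_DR = 3781 m³/s, peak = 604.0 m³/s.
Runoff depth d = ΣQ_DR·Δt / A = 3781 × 7200 / (3400 km²) = 8.007 mm.
The 1-cm UH is the DRH scaled by (10 mm)/d, so U_p = 604.0 × 10/8.007 = 754 m³/s.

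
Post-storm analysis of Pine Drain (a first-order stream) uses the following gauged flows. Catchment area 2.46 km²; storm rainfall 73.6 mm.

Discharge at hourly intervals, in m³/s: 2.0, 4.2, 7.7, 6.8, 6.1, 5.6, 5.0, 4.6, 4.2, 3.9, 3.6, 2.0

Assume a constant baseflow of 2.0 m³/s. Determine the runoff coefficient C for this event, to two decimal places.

ΣQ_DR = 31.70 m³/s; V = ΣQ_DR·Δt = 1.141 × 10^5 m³.
Runoff depth d = V / A = 46.39 mm.
C = d / P = 46.39 / 73.6 = 0.63.

C ≈ 0.63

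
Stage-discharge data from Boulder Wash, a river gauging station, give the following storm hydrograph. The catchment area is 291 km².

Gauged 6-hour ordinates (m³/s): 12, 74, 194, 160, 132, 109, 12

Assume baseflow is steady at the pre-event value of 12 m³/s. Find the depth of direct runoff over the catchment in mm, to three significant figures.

Direct runoff: 0.0, 62.0, 182.0, 148.0, 120.0, 97.0, 0.0 m³/s; ΣQ_DR = 609.0 m³/s.
V = ΣQ_DR · Δt = 609.0 × 21600 s = 1.315 × 10^7 m³.
Over A = 291 km², depth = V / A = 45.2 mm.

d ≈ 45.2 mm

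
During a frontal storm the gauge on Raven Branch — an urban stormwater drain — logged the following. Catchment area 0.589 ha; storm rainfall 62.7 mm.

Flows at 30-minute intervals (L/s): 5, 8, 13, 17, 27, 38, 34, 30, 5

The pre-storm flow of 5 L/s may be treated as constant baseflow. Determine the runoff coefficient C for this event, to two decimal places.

ΣQ_DR = 132.0 L/s; V = ΣQ_DR·Δt = 2.376 × 10^5 L.
Runoff depth d = V / A = 40.34 mm.
C = d / P = 40.34 / 62.7 = 0.64.

C ≈ 0.64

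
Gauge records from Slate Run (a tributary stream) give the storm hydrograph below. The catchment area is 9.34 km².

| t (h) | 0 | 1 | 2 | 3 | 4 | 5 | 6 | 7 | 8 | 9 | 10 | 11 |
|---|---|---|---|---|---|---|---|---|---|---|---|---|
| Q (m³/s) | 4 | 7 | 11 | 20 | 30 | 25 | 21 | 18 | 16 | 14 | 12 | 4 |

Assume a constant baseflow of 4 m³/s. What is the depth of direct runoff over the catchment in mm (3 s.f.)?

Direct runoff: 0.0, 3.0, 7.0, 16.0, 26.0, 21.0, 17.0, 14.0, 12.0, 10.0, 8.0, 0.0 m³/s; ΣQ_DR = 134.0 m³/s.
V = ΣQ_DR · Δt = 134.0 × 3600 s = 4.824 × 10^5 m³.
Over A = 9.34 km², depth = V / A = 51.6 mm.

d ≈ 51.6 mm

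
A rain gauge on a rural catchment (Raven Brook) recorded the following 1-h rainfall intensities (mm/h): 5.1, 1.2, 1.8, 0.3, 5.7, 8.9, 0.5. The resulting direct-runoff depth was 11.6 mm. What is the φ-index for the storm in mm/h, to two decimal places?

φ ≈ 2.70 mm/h

Only the 3 blocks with intensity above φ contribute runoff: 5.1, 5.7, 8.9 mm/h.
Σ(I−φ)·Δt = d  ⇒  (5.1+5.7+8.9 − 3φ)·1 = 11.6
φ = (19.70 − 11.6/1) / 3 = 2.70 mm/h.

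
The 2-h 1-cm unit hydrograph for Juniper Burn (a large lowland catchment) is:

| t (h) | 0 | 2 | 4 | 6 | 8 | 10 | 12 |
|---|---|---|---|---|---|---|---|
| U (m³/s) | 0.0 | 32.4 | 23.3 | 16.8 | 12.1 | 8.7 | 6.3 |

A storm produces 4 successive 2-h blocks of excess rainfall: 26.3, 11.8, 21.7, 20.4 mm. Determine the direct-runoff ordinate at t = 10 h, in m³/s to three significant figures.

Q ≈ 121 m³/s

By discrete convolution, Q_j = Σ (P_i / 10 mm) · U_{j−i}.
At t = 10 h (j=5): Q = (26.3/10)·8.7 + (11.8/10)·12.1 + (21.7/10)·16.8 + (20.4/10)·23.3 = 121 m³/s.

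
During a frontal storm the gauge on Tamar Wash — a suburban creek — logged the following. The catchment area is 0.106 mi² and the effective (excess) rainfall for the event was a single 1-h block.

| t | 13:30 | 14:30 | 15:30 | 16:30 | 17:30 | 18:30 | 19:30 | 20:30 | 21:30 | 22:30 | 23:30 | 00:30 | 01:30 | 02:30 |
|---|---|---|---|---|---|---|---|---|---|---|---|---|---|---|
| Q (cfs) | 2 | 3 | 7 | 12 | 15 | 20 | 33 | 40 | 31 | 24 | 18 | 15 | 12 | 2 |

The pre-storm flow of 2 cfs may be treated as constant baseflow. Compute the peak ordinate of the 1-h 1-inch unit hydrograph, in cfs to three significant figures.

Direct runoff: 0.0, 1.0, 5.0, 10.0, 13.0, 18.0, 31.0, 38.0, 29.0, 22.0, 16.0, 13.0, 10.0, 0.0 cfs; ΣQ_DR = 206.0 cfs, peak = 38.0 cfs.
Runoff depth d = ΣQ_DR·Δt / A = 206.0 × 3600 / (0.106 mi²) = 3.011 in.
The 1-inch UH is the DRH scaled by (1 in)/d, so U_p = 38.0 × 1/3.011 = 12.6 cfs.

U_p ≈ 12.6 cfs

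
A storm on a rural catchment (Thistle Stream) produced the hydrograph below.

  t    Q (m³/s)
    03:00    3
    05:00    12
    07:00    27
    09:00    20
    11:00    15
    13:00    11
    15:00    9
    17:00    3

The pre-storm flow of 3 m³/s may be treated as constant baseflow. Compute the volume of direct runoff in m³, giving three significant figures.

V ≈ 5.47 × 10^5 m³

Direct-runoff ordinates (Q − Q_b): 0.0, 9.0, 24.0, 17.0, 12.0, 8.0, 6.0, 0.0 m³/s.
ΣQ_DR = 76.00 m³/s.
With Δt = 2 h = 7200 s, V = ΣQ_DR · Δt = 76.00 × 7200 = 5.47 × 10^5 m³.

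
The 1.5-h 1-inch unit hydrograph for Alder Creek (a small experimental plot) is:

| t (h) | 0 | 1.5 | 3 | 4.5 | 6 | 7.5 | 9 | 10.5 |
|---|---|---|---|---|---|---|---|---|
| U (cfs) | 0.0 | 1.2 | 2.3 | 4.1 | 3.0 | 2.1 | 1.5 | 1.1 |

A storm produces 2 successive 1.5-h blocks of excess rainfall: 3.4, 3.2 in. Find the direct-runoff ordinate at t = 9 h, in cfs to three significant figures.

By discrete convolution, Q_j = Σ (P_i / 1 in) · U_{j−i}.
At t = 9 h (j=6): Q = (3.4/1)·1.5 + (3.2/1)·2.1 = 11.8 cfs.

Q ≈ 11.8 cfs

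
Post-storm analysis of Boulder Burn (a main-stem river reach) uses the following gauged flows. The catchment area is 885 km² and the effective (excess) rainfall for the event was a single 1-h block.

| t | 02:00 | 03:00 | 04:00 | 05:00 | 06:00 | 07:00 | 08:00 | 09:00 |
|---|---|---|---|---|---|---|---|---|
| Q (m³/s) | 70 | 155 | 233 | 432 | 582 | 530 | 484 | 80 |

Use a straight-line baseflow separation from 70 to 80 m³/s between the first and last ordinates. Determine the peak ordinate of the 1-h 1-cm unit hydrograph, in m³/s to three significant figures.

Direct runoff: 0.00, 83.57, 160.14, 357.71, 506.29, 452.86, 405.43, 0.00 m³/s; ΣQ_DR = 1966 m³/s, peak = 506.29 m³/s.
Runoff depth d = ΣQ_DR·Δt / A = 1966 × 3600 / (885 km²) = 7.997 mm.
The 1-cm UH is the DRH scaled by (10 mm)/d, so U_p = 506.29 × 10/7.997 = 633 m³/s.

U_p ≈ 633 m³/s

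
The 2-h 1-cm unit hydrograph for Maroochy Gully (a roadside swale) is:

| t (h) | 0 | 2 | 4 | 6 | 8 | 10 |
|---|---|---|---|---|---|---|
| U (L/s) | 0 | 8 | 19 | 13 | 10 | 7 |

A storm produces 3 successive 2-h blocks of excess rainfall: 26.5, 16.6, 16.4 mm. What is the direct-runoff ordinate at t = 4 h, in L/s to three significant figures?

By discrete convolution, Q_j = Σ (P_i / 10 mm) · U_{j−i}.
At t = 4 h (j=2): Q = (26.5/10)·19 + (16.6/10)·8 + (16.4/10)·0 = 63.6 L/s.

Q ≈ 63.6 L/s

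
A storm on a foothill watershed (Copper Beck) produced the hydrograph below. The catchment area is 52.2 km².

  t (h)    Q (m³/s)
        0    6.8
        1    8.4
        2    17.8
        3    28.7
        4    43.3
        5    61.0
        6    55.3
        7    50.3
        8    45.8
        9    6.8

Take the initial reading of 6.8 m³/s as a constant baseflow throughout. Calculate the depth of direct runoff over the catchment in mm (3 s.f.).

Direct runoff: 0.0, 1.6, 11.0, 21.9, 36.5, 54.2, 48.5, 43.5, 39.0, 0.0 m³/s; ΣQ_DR = 256.2 m³/s.
V = ΣQ_DR · Δt = 256.2 × 3600 s = 9.223 × 10^5 m³.
Over A = 52.2 km², depth = V / A = 17.7 mm.

d ≈ 17.7 mm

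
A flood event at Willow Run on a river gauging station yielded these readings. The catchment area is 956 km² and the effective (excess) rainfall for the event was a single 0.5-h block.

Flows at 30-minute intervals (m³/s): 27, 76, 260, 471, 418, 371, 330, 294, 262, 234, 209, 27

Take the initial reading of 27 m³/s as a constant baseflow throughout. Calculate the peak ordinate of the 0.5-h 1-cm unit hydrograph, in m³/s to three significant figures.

Direct runoff: 0.0, 49.0, 233.0, 444.0, 391.0, 344.0, 303.0, 267.0, 235.0, 207.0, 182.0, 0.0 m³/s; ΣQ_DR = 2655 m³/s, peak = 444.0 m³/s.
Runoff depth d = ΣQ_DR·Δt / A = 2655 × 1800 / (956 km²) = 4.999 mm.
The 1-cm UH is the DRH scaled by (10 mm)/d, so U_p = 444.0 × 10/4.999 = 888 m³/s.

U_p ≈ 888 m³/s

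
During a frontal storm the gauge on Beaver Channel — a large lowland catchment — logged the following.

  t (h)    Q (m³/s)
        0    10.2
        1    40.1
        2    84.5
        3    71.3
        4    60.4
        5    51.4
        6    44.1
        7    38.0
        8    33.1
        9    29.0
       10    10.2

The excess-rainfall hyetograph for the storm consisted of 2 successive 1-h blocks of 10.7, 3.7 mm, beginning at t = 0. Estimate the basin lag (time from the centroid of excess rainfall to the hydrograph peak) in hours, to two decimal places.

Centroid of excess rainfall: t_c = Σ P_i·t̄_i / ΣP_i = 0.7569 h (block centres at 0.5, 1.5 h).
Hydrograph peak occurs at t = 2 h, so basin lag t_L = 2 − 0.7569 = 1.24 h.

t_L ≈ 1.24 h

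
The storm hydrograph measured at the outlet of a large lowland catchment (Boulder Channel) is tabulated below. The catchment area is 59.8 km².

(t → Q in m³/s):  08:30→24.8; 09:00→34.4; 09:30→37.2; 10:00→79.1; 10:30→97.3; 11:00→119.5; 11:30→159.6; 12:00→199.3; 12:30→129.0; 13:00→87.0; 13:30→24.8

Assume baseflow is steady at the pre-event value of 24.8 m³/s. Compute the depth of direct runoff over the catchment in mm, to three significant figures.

Direct runoff: 0.0, 9.6, 12.4, 54.3, 72.5, 94.7, 134.8, 174.5, 104.2, 62.2, 0.0 m³/s; ΣQ_DR = 719.2 m³/s.
V = ΣQ_DR · Δt = 719.2 × 1800 s = 1.295 × 10^6 m³.
Over A = 59.8 km², depth = V / A = 21.6 mm.

d ≈ 21.6 mm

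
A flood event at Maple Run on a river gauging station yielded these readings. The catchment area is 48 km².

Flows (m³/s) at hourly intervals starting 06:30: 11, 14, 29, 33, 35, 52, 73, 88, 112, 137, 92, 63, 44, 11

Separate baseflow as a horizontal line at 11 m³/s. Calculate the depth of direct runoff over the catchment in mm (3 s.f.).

d ≈ 48.0 mm

Direct runoff: 0.0, 3.0, 18.0, 22.0, 24.0, 41.0, 62.0, 77.0, 101.0, 126.0, 81.0, 52.0, 33.0, 0.0 m³/s; ΣQ_DR = 640.0 m³/s.
V = ΣQ_DR · Δt = 640.0 × 3600 s = 2.304 × 10^6 m³.
Over A = 48 km², depth = V / A = 48.0 mm.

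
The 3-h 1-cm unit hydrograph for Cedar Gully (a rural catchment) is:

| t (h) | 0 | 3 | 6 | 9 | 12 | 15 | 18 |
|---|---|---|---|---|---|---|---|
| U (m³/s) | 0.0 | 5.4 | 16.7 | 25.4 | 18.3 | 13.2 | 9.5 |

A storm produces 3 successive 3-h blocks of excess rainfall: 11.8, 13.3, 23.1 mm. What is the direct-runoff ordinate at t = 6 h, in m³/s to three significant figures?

Q ≈ 26.9 m³/s

By discrete convolution, Q_j = Σ (P_i / 10 mm) · U_{j−i}.
At t = 6 h (j=2): Q = (11.8/10)·16.7 + (13.3/10)·5.4 + (23.1/10)·0.0 = 26.9 m³/s.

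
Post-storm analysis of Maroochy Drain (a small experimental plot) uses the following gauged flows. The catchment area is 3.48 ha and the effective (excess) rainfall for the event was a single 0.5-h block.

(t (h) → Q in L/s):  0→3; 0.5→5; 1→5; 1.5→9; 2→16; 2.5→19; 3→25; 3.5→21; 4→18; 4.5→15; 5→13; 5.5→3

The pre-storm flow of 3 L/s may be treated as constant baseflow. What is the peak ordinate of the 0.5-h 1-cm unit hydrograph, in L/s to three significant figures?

U_p ≈ 36.7 L/s

Direct runoff: 0.0, 2.0, 2.0, 6.0, 13.0, 16.0, 22.0, 18.0, 15.0, 12.0, 10.0, 0.0 L/s; ΣQ_DR = 116.0 L/s, peak = 22.0 L/s.
Runoff depth d = ΣQ_DR·Δt / A = 116.0 × 1800 / (3.48 ha) = 6.000 mm.
The 1-cm UH is the DRH scaled by (10 mm)/d, so U_p = 22.0 × 10/6.000 = 36.7 L/s.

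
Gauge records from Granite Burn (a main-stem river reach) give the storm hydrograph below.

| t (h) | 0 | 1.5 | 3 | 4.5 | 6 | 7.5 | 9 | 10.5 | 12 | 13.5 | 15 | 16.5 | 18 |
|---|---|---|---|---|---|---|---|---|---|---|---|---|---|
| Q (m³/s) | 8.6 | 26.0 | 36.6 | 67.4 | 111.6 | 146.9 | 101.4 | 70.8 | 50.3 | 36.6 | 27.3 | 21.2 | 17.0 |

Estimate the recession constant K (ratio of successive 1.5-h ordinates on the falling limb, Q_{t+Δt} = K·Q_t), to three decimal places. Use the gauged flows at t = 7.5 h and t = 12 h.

K ≈ 0.700

Using the recession-limb readings at t = 7.5 h and t = 12 h: Q falls from 146.9 to 50.3 m³/s over 3 intervals.
K = (Q₂/Q₁)^(1/3) = (50.3/146.9)^(1/3) = 0.700.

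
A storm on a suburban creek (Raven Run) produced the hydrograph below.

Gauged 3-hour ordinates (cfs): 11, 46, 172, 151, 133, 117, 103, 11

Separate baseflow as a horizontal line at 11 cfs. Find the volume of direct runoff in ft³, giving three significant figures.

Direct-runoff ordinates (Q − Q_b): 0.0, 35.0, 161.0, 140.0, 122.0, 106.0, 92.0, 0.0 cfs.
ΣQ_DR = 656.0 cfs.
With Δt = 3 h = 10800 s, V = ΣQ_DR · Δt = 656.0 × 10800 = 7.08 × 10^6 ft³.

V ≈ 7.08 × 10^6 ft³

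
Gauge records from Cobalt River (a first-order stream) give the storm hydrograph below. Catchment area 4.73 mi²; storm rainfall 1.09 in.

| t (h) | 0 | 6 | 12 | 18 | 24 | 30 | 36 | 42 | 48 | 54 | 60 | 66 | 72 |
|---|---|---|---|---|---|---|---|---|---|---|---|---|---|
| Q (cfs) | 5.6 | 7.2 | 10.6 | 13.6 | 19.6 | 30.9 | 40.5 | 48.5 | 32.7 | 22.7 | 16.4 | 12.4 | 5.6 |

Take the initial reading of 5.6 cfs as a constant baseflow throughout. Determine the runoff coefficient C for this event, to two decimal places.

ΣQ_DR = 193.5 cfs; V = ΣQ_DR·Δt = 4.180 × 10^6 ft³.
Runoff depth d = V / A = 0.3804 in.
C = d / P = 0.3804 / 1.09 = 0.35.

C ≈ 0.35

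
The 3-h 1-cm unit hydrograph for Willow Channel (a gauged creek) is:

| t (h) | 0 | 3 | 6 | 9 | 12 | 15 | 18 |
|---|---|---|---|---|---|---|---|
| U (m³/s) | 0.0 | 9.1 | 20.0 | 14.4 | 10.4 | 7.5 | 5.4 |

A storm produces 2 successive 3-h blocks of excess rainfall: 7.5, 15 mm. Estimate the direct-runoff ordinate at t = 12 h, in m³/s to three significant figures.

By discrete convolution, Q_j = Σ (P_i / 10 mm) · U_{j−i}.
At t = 12 h (j=4): Q = (7.5/10)·10.4 + (15/10)·14.4 = 29.4 m³/s.

Q ≈ 29.4 m³/s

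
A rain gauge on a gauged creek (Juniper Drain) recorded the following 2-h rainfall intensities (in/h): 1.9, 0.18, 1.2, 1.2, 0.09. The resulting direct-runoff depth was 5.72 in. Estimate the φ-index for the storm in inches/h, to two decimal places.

Only the 3 blocks with intensity above φ contribute runoff: 1.9, 1.2, 1.2 in/h.
Σ(I−φ)·Δt = d  ⇒  (1.9+1.2+1.2 − 3φ)·2 = 5.72
φ = (4.300 − 5.72/2) / 3 = 0.48 in/h.

φ ≈ 0.48 in/h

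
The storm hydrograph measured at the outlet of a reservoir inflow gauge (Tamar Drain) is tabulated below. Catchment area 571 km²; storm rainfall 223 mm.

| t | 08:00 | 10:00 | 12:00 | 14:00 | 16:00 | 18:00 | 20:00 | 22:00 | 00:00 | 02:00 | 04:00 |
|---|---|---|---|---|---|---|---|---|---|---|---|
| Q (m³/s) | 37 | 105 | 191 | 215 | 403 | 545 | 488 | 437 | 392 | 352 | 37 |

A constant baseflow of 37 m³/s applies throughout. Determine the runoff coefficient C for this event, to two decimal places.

C ≈ 0.16

ΣQ_DR = 2795 m³/s; V = ΣQ_DR·Δt = 2.012 × 10^7 m³.
Runoff depth d = V / A = 35.24 mm.
C = d / P = 35.24 / 223 = 0.16.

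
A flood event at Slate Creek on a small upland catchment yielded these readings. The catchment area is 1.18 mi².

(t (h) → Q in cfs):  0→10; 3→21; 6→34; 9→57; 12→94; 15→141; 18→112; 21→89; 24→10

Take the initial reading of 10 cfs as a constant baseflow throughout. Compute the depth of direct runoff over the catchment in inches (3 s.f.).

Direct runoff: 0.0, 11.0, 24.0, 47.0, 84.0, 131.0, 102.0, 79.0, 0.0 cfs; ΣQ_DR = 478.0 cfs.
V = ΣQ_DR · Δt = 478.0 × 10800 s = 5.162 × 10^6 ft³.
Over A = 1.18 mi², depth = V / A = 1.88 in.

d ≈ 1.88 in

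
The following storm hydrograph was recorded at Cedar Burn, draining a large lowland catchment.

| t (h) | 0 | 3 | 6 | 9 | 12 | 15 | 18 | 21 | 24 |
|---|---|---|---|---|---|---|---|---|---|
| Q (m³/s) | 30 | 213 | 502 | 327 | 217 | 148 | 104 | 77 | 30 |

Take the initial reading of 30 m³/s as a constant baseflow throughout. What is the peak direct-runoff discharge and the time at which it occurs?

Subtracting baseflow gives direct-runoff ordinates: 0.0, 183.0, 472.0, 297.0, 187.0, 118.0, 74.0, 47.0, 0.0 m³/s.
The maximum is 472.0 m³/s, occurring at the reading for t = 6 h.

Q_p = 472.0 m³/s at t = 6 h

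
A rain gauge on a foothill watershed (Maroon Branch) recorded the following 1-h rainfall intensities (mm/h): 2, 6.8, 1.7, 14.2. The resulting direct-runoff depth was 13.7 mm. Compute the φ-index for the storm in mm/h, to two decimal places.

φ ≈ 3.65 mm/h

Only the 2 blocks with intensity above φ contribute runoff: 6.8, 14.2 mm/h.
Σ(I−φ)·Δt = d  ⇒  (6.8+14.2 − 2φ)·1 = 13.7
φ = (21.00 − 13.7/1) / 2 = 3.65 mm/h.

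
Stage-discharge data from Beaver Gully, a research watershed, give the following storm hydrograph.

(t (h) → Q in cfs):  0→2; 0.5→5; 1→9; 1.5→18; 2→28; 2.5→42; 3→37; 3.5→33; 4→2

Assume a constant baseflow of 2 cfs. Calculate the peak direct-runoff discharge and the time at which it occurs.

Subtracting baseflow gives direct-runoff ordinates: 0.0, 3.0, 7.0, 16.0, 26.0, 40.0, 35.0, 31.0, 0.0 cfs.
The maximum is 40.0 cfs, occurring at the reading for t = 2.5 h.

Q_p = 40.0 cfs at t = 2.5 h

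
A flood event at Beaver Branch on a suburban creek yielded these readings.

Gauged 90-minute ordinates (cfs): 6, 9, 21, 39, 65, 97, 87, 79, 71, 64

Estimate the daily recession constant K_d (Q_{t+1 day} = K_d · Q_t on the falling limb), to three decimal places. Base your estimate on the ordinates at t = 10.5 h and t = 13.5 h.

K_d ≈ 0.186

Between t = 10.5 h and t = 13.5 h the flow falls from 79 to 64 cfs over 2×1.5 h = 3 h.
Per-interval ratio K = (64/79)^(1/2) = 0.9001; K_d = K^(24/1.5) = 0.186.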